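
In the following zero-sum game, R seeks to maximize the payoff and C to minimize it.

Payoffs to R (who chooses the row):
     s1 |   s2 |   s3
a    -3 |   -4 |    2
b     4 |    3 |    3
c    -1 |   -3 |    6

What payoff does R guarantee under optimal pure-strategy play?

3

Row minima: -4, 3, -3 → R's maximin is 3.
Column maxima: 4, 3, 6 → C's minimax is 3.
They coincide at (b, s2), so the value is 3.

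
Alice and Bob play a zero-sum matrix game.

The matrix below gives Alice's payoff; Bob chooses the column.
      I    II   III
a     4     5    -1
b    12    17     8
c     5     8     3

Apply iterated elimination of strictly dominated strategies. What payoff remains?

8

Row a is strictly dominated by row b (12>4, 17>5, 8>-1); eliminate a.
Row c is strictly dominated by row b (12>5, 17>8, 8>3); eliminate c.
Column II is strictly dominated by I for Bob (12<17); eliminate II.
Column I is strictly dominated by III for Bob (8<12); eliminate I.
Only (b, III) remains, with payoff 8.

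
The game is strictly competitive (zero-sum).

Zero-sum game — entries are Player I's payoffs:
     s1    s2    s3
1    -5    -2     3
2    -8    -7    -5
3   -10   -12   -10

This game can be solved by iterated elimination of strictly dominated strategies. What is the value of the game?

-5

Row 2 is strictly dominated by row 1 (-5>-8, -2>-7, 3>-5); eliminate 2.
Row 3 is strictly dominated by row 1 (-5>-10, -2>-12, 3>-10); eliminate 3.
Column s2 is strictly dominated by s1 for Player II (-5<-2); eliminate s2.
Column s3 is strictly dominated by s1 for Player II (-5<3); eliminate s3.
Only (1, s1) remains, with payoff -5.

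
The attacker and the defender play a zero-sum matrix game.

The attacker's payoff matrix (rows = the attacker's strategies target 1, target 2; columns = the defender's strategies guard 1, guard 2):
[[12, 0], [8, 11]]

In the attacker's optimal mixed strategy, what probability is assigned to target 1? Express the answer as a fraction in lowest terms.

Row minima are 0 and 8, so the attacker's maximin is 8; column maxima are 12 and 11, so the defender's minimax is 11. These differ, so the equilibrium is in mixed strategies.
Let the attacker play target 1 with probability p. The defender is indifferent when 12p + 8(1−p) = 11(1−p), giving p = 1/5.

1/5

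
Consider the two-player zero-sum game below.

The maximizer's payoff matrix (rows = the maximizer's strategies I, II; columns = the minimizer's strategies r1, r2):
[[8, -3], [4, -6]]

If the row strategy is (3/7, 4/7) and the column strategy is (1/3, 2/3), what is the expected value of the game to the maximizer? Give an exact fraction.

-26/21

Against (1/3, 2/3), each row's expected payoff is I: 2/3; II: -8/3.
Taking the (3/7, 4/7)-weighted average: (3/7)·(2/3) + (4/7)·(-8/3) = -26/21.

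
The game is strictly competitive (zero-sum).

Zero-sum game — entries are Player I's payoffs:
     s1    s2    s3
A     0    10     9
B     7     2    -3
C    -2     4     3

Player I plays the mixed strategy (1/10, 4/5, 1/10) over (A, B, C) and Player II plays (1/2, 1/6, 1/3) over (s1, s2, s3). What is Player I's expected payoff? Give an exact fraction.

14/5

Against (1/2, 1/6, 1/3), each row's expected payoff is A: 14/3; B: 17/6; C: 2/3.
Taking the (1/10, 4/5, 1/10)-weighted average: (1/10)·(14/3) + (4/5)·(17/6) + (1/10)·(2/3) = 14/5.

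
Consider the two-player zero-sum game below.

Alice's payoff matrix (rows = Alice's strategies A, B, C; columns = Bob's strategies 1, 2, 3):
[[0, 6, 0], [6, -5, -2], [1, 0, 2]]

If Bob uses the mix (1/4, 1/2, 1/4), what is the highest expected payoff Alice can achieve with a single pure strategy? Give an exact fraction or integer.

3

A: (0)·(1/4) + (6)·(1/2) + (0)·(1/4) = 3.
B: (6)·(1/4) + (-5)·(1/2) + (-2)·(1/4) = -3/2.
C: (1)·(1/4) + (0)·(1/2) + (2)·(1/4) = 3/4.
The best pure response is A with expected payoff 3.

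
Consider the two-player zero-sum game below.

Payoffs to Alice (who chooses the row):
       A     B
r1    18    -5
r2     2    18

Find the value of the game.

Row minima are -5 and 2, so Alice's maximin is 2; column maxima are 18 and 18, so Bob's minimax is 18. These differ, so the equilibrium is in mixed strategies.
Let Alice play r1 with probability p. Bob is indifferent when 18p + 2(1−p) = −5p + 18(1−p), giving p = 16/39.
Let Bob play A with probability q. Alice is indifferent when 18q − 5(1−q) = 2q + 18(1−q), giving q = 23/39.
The value is 18·(23/39) + (-5)·(16/39) = 334/39.

334/39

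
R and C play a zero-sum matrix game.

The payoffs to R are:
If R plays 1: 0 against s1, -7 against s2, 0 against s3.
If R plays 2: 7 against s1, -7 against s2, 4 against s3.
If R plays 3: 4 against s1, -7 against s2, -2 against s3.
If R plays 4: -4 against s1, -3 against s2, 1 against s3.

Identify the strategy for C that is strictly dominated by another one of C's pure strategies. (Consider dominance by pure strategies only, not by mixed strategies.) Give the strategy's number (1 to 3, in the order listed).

C prefers columns that give R less. Compare s3 with s2: -7 < 0, -7 < 4, -7 < -2, -3 < 1.
So s2 strictly dominates s3 for C; s3 is strictly dominated.

3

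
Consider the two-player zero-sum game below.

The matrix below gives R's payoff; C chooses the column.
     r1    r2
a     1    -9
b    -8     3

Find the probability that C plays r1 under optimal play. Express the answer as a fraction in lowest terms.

Row minima are -9 and -8, so R's maximin is -8; column maxima are 1 and 3, so C's minimax is 1. These differ, so the equilibrium is in mixed strategies.
Let C play r1 with probability q. R is indifferent when q − 9(1−q) = −8q + 3(1−q), giving q = 4/7.

4/7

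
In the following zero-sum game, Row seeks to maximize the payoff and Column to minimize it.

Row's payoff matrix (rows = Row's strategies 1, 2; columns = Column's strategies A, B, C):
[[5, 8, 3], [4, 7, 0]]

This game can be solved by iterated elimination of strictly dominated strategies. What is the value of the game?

3

Column B is strictly dominated by A for Column (5<8, 4<7); eliminate B.
Row 2 is strictly dominated by row 1 (5>4, 3>0); eliminate 2.
Column A is strictly dominated by C for Column (3<5); eliminate A.
Only (1, C) remains, with payoff 3.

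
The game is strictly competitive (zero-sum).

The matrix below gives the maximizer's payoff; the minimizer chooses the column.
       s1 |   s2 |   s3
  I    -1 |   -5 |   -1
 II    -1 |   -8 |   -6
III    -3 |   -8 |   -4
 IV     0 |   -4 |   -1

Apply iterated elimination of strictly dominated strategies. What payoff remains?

Column s1 is strictly dominated by s2 for the minimizer (-5<-1, -8<-1, -8<-3, -4<0); eliminate s1.
Row III is strictly dominated by row I (-5>-8, -1>-4); eliminate III.
Column s3 is strictly dominated by s2 for the minimizer (-5<-1, -8<-6, -4<-1); eliminate s3.
Row I is strictly dominated by row IV (-4>-5); eliminate I.
Row II is strictly dominated by row IV (-4>-8); eliminate II.
Only (IV, s2) remains, with payoff -4.

-4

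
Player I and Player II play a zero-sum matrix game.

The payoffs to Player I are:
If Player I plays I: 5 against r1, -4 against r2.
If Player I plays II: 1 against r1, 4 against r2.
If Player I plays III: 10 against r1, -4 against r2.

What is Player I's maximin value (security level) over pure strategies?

1

The worst-case payoff for each row is I: -4, II: 1, III: -4.
The best of these is 1.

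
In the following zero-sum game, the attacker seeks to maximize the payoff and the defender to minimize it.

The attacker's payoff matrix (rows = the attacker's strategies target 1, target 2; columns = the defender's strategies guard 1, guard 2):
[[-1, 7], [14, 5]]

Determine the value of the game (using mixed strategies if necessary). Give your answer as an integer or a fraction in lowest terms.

Row minima are -1 and 5, so the attacker's maximin is 5; column maxima are 14 and 7, so the defender's minimax is 7. These differ, so the equilibrium is in mixed strategies.
Let the attacker play target 1 with probability p. The defender is indifferent when −p + 14(1−p) = 7p + 5(1−p), giving p = 9/17.
Let the defender play guard 1 with probability q. The attacker is indifferent when −q + 7(1−q) = 14q + 5(1−q), giving q = 2/17.
The value is -1·(2/17) + (7)·(15/17) = 103/17.

103/17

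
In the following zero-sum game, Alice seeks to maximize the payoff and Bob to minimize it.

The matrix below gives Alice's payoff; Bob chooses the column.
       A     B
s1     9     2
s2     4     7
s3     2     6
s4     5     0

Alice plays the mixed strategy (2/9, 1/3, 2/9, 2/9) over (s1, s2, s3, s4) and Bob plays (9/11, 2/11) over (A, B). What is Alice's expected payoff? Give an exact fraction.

470/99

Against (9/11, 2/11), each row's expected payoff is s1: 85/11; s2: 50/11; s3: 30/11; s4: 45/11.
Taking the (2/9, 1/3, 2/9, 2/9)-weighted average: (2/9)·(85/11) + (1/3)·(50/11) + (2/9)·(30/11) + (2/9)·(45/11) = 470/99.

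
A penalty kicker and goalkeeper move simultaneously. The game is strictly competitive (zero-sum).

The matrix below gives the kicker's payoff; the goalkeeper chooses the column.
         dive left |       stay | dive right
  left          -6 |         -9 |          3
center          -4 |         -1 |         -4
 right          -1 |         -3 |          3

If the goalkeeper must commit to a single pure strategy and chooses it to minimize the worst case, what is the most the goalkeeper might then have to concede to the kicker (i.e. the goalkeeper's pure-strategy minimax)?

The worst case (largest entry) in each column is dive left: -1, stay: -1, dive right: 3.
The best (smallest) of these is -1.

-1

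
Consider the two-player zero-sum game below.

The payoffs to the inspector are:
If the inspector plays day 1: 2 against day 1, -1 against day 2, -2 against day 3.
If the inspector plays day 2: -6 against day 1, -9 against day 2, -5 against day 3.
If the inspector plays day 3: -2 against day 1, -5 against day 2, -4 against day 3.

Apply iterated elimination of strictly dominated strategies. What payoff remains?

Row day 3 is strictly dominated by row day 1 (2>-2, -1>-5, -2>-4); eliminate day 3.
Row day 2 is strictly dominated by row day 1 (2>-6, -1>-9, -2>-5); eliminate day 2.
Column day 2 is strictly dominated by day 3 for the inspectee (-2<-1); eliminate day 2.
Column day 1 is strictly dominated by day 3 for the inspectee (-2<2); eliminate day 1.
Only (day 1, day 3) remains, with payoff -2.

-2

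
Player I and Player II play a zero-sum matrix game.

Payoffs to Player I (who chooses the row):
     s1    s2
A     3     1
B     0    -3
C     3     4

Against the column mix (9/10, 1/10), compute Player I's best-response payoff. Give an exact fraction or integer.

31/10

A: (3)·(9/10) + (1)·(1/10) = 14/5.
B: (0)·(9/10) + (-3)·(1/10) = -3/10.
C: (3)·(9/10) + (4)·(1/10) = 31/10.
The best pure response is C with expected payoff 31/10.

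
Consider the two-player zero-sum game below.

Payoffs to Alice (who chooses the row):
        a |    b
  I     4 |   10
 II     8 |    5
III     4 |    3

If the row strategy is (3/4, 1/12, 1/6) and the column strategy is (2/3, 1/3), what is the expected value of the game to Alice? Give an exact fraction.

205/36

Against (2/3, 1/3), each row's expected payoff is I: 6; II: 7; III: 11/3.
Taking the (3/4, 1/12, 1/6)-weighted average: (3/4)·(6) + (1/12)·(7) + (1/6)·(11/3) = 205/36.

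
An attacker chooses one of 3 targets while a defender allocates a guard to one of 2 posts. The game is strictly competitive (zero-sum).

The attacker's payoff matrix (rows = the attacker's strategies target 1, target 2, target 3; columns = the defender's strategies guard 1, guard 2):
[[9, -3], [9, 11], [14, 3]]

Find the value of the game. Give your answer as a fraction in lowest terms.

127/13

Row target 1 is strictly dominated by row target 3, so the attacker never plays it.
The remaining 2×2 game on (target 2, target 3) × (guard 1, guard 2) has no saddle point. Let the attacker play target 2 with probability p; indifference gives 9p + 14(1−p) = 11p + 3(1−p), so p = 11/13.
Similarly the defender's optimal q on guard 1 is 8/13, and the value is 9·(8/13) + (11)·(5/13) = 127/13.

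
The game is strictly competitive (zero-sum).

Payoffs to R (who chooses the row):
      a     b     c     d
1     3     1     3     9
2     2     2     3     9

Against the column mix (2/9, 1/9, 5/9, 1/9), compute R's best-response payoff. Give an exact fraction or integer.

31/9

1: (3)·(2/9) + (1)·(1/9) + (3)·(5/9) + (9)·(1/9) = 31/9.
2: (2)·(2/9) + (2)·(1/9) + (3)·(5/9) + (9)·(1/9) = 10/3.
The best pure response is 1 with expected payoff 31/9.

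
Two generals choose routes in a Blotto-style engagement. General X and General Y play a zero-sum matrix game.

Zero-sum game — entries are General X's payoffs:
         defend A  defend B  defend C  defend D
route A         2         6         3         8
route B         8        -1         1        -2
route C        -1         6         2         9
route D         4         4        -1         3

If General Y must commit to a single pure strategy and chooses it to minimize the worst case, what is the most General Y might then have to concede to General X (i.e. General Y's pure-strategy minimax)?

The worst case (largest entry) in each column is defend A: 8, defend B: 6, defend C: 3, defend D: 9.
The best (smallest) of these is 3.

3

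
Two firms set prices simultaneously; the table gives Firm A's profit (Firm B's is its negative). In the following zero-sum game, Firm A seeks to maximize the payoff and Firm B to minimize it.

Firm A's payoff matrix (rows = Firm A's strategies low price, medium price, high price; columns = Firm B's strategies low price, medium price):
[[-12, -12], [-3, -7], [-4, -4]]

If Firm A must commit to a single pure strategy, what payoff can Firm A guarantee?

The worst-case payoff for each row is low price: -12, medium price: -7, high price: -4.
The best of these is -4.

-4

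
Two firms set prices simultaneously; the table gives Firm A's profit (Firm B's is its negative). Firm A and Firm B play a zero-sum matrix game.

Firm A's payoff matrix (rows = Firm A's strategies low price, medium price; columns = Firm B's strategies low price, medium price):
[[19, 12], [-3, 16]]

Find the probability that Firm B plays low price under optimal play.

Row minima are 12 and -3, so Firm A's maximin is 12; column maxima are 19 and 16, so Firm B's minimax is 16. These differ, so the equilibrium is in mixed strategies.
Let Firm B play low price with probability q. Firm A is indifferent when 19q + 12(1−q) = −3q + 16(1−q), giving q = 2/13.

2/13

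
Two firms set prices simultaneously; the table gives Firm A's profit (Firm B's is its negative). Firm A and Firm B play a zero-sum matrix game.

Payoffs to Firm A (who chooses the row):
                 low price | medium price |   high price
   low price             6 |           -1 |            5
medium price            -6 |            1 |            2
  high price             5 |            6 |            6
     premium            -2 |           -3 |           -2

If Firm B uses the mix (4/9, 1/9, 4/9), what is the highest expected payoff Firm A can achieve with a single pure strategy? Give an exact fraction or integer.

low price: (6)·(4/9) + (-1)·(1/9) + (5)·(4/9) = 43/9.
medium price: (-6)·(4/9) + (1)·(1/9) + (2)·(4/9) = -5/3.
high price: (5)·(4/9) + (6)·(1/9) + (6)·(4/9) = 50/9.
premium: (-2)·(4/9) + (-3)·(1/9) + (-2)·(4/9) = -19/9.
The best pure response is high price with expected payoff 50/9.

50/9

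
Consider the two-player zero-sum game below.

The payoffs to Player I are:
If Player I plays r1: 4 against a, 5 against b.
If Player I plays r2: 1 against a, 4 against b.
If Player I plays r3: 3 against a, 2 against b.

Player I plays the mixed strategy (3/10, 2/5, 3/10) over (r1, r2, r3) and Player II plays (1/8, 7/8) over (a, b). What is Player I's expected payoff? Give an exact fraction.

71/20

Against (1/8, 7/8), each row's expected payoff is r1: 39/8; r2: 29/8; r3: 17/8.
Taking the (3/10, 2/5, 3/10)-weighted average: (3/10)·(39/8) + (2/5)·(29/8) + (3/10)·(17/8) = 71/20.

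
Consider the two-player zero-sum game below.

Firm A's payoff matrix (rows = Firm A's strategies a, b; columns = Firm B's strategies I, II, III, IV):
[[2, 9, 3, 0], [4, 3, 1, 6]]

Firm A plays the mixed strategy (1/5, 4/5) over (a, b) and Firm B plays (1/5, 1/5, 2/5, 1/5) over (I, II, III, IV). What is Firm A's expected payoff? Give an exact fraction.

77/25

Against (1/5, 1/5, 2/5, 1/5), each row's expected payoff is a: 17/5; b: 3.
Taking the (1/5, 4/5)-weighted average: (1/5)·(17/5) + (4/5)·(3) = 77/25.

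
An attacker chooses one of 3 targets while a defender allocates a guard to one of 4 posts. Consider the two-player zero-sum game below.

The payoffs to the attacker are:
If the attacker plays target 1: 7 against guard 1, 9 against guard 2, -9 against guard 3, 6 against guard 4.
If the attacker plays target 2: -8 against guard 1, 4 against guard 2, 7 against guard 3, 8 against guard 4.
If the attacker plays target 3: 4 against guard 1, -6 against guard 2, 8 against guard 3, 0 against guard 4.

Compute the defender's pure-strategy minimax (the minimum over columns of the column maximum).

The worst case (largest entry) in each column is guard 1: 7, guard 2: 9, guard 3: 8, guard 4: 8.
The best (smallest) of these is 7.

7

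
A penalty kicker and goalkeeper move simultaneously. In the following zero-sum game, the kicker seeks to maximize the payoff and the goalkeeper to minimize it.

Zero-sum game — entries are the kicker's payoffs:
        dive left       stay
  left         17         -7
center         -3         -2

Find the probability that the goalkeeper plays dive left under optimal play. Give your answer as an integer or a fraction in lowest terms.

Row minima are -7 and -3, so the kicker's maximin is -3; column maxima are 17 and -2, so the goalkeeper's minimax is -2. These differ, so the equilibrium is in mixed strategies.
Let the goalkeeper play dive left with probability q. The kicker is indifferent when 17q − 7(1−q) = −3q − 2(1−q), giving q = 1/5.

1/5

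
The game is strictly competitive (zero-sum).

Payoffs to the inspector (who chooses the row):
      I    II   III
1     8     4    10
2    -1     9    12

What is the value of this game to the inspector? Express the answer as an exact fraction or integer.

38/7

Column III is strictly dominated by II for the inspectee (it gives the inspector more in every row).
The remaining 2×2 game on (1, 2) × (I, II) has no saddle point. Let the inspector play 1 with probability p; indifference gives 8p − (1−p) = 4p + 9(1−p), so p = 5/7.
Similarly the inspectee's optimal q on I is 5/14, and the value is 8·(5/14) + (4)·(9/14) = 38/7.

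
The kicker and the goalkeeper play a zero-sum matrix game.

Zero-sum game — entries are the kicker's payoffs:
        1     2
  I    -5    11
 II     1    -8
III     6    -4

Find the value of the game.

23/13

Row II is strictly dominated by row III, so the kicker never plays it.
The remaining 2×2 game on (I, III) × (1, 2) has no saddle point. Let the kicker play I with probability p; indifference gives −5p + 6(1−p) = 11p − 4(1−p), so p = 5/13.
Similarly the goalkeeper's optimal q on 1 is 15/26, and the value is -5·(15/26) + (11)·(11/26) = 23/13.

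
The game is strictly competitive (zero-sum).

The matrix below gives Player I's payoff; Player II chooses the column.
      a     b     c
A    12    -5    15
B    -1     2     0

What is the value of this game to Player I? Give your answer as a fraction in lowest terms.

Column c is strictly dominated by a for Player II (it gives Player I more in every row).
The remaining 2×2 game on (A, B) × (a, b) has no saddle point. Let Player I play A with probability p; indifference gives 12p − (1−p) = −5p + 2(1−p), so p = 3/20.
Similarly Player II's optimal q on a is 7/20, and the value is 12·(7/20) + (-5)·(13/20) = 19/20.

19/20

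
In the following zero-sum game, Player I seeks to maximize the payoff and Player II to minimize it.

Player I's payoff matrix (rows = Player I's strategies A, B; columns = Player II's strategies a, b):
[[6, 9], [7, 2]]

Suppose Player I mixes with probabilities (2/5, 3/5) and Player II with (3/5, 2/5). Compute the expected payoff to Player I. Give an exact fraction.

147/25

Against (3/5, 2/5), each row's expected payoff is A: 36/5; B: 5.
Taking the (2/5, 3/5)-weighted average: (2/5)·(36/5) + (3/5)·(5) = 147/25.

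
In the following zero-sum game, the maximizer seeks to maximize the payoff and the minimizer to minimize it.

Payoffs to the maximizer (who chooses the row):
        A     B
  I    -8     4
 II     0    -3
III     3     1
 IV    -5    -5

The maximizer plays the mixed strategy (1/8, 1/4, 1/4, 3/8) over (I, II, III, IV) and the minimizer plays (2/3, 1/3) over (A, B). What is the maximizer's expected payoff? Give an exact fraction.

Against (2/3, 1/3), each row's expected payoff is I: -4; II: -1; III: 7/3; IV: -5.
Taking the (1/8, 1/4, 1/4, 3/8)-weighted average: (1/8)·(-4) + (1/4)·(-1) + (1/4)·(7/3) + (3/8)·(-5) = -49/24.

-49/24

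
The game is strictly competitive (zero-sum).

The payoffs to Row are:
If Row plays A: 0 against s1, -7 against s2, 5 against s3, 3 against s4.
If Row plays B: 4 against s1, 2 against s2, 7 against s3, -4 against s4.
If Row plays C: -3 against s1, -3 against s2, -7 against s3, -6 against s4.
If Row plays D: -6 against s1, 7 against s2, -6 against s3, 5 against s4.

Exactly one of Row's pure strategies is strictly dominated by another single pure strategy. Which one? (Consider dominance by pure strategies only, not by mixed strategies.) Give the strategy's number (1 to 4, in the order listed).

3

Compare C with B: 4 > -3, 2 > -3, 7 > -7, -4 > -6.
So B strictly dominates C for Row; C is strictly dominated.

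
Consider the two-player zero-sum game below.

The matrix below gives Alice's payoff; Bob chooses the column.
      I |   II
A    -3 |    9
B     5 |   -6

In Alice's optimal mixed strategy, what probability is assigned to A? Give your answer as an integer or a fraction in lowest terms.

Row minima are -3 and -6, so Alice's maximin is -3; column maxima are 5 and 9, so Bob's minimax is 5. These differ, so the equilibrium is in mixed strategies.
Let Alice play A with probability p. Bob is indifferent when −3p + 5(1−p) = 9p − 6(1−p), giving p = 11/23.

11/23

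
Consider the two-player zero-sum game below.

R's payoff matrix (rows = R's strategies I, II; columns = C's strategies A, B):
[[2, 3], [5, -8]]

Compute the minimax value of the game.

Row minima are 2 and -8, so R's maximin is 2; column maxima are 5 and 3, so C's minimax is 3. These differ, so the equilibrium is in mixed strategies.
Let R play I with probability p. C is indifferent when 2p + 5(1−p) = 3p − 8(1−p), giving p = 13/14.
Let C play A with probability q. R is indifferent when 2q + 3(1−q) = 5q − 8(1−q), giving q = 11/14.
The value is 2·(11/14) + (3)·(3/14) = 31/14.

31/14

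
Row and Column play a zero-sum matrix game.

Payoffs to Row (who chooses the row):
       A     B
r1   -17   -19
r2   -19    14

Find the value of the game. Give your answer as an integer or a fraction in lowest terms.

Row minima are -19 and -19, so Row's maximin is -19; column maxima are -17 and 14, so Column's minimax is -17. These differ, so the equilibrium is in mixed strategies.
Let Row play r1 with probability p. Column is indifferent when −17p − 19(1−p) = −19p + 14(1−p), giving p = 33/35.
Let Column play A with probability q. Row is indifferent when −17q − 19(1−q) = −19q + 14(1−q), giving q = 33/35.
The value is -17·(33/35) + (-19)·(2/35) = -599/35.

-599/35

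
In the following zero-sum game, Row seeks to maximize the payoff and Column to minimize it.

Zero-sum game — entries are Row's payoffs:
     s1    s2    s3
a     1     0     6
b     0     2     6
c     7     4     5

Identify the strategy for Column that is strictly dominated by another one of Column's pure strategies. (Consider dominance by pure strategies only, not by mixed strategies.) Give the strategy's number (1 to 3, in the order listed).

Column prefers columns that give Row less. Compare s3 with s2: 0 < 6, 2 < 6, 4 < 5.
So s2 strictly dominates s3 for Column; s3 is strictly dominated.

3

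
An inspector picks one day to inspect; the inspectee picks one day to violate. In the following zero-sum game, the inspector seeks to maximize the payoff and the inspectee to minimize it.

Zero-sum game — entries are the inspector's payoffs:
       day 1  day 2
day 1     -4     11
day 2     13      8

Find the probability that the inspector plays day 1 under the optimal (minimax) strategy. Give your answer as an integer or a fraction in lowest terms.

Row minima are -4 and 8, so the inspector's maximin is 8; column maxima are 13 and 11, so the inspectee's minimax is 11. These differ, so the equilibrium is in mixed strategies.
Let the inspector play day 1 with probability p. The inspectee is indifferent when −4p + 13(1−p) = 11p + 8(1−p), giving p = 1/4.

1/4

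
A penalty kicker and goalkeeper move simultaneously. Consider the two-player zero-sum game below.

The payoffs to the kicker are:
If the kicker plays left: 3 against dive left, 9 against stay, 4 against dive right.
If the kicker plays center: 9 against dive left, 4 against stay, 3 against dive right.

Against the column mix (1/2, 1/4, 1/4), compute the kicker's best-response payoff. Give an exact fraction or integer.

left: (3)·(1/2) + (9)·(1/4) + (4)·(1/4) = 19/4.
center: (9)·(1/2) + (4)·(1/4) + (3)·(1/4) = 25/4.
The best pure response is center with expected payoff 25/4.

25/4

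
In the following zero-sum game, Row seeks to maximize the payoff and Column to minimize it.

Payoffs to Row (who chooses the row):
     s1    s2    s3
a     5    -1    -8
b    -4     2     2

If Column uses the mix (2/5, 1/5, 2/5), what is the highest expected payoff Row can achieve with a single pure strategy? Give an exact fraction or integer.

a: (5)·(2/5) + (-1)·(1/5) + (-8)·(2/5) = -7/5.
b: (-4)·(2/5) + (2)·(1/5) + (2)·(2/5) = -2/5.
The best pure response is b with expected payoff -2/5.

-2/5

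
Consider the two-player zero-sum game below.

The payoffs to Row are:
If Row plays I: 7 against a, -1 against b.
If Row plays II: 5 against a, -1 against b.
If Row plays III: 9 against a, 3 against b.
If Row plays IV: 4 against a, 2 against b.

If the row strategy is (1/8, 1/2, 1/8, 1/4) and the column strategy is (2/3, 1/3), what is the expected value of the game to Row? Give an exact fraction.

Against (2/3, 1/3), each row's expected payoff is I: 13/3; II: 3; III: 7; IV: 10/3.
Taking the (1/8, 1/2, 1/8, 1/4)-weighted average: (1/8)·(13/3) + (1/2)·(3) + (1/8)·(7) + (1/4)·(10/3) = 15/4.

15/4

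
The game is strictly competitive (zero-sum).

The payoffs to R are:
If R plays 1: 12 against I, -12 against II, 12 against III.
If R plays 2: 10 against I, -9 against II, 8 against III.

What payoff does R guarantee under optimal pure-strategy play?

-9

Row minima: -12, -9 → R's maximin is -9.
Column maxima: 12, -9, 12 → C's minimax is -9.
They coincide at (2, II), so the value is -9.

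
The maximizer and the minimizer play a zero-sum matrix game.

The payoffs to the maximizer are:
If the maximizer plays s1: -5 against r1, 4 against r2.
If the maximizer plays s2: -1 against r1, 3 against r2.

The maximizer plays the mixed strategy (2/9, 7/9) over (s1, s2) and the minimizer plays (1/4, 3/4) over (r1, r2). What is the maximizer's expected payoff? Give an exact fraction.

35/18

Against (1/4, 3/4), each row's expected payoff is s1: 7/4; s2: 2.
Taking the (2/9, 7/9)-weighted average: (2/9)·(7/4) + (7/9)·(2) = 35/18.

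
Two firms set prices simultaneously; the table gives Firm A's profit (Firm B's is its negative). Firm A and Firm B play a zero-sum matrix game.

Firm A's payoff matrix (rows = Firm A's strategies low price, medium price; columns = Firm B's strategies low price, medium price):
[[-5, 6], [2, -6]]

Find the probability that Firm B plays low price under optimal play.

12/19

Row minima are -5 and -6, so Firm A's maximin is -5; column maxima are 2 and 6, so Firm B's minimax is 2. These differ, so the equilibrium is in mixed strategies.
Let Firm B play low price with probability q. Firm A is indifferent when −5q + 6(1−q) = 2q − 6(1−q), giving q = 12/19.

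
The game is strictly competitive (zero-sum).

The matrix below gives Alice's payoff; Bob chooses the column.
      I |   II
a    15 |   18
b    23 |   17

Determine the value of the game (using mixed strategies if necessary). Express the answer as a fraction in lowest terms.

Row minima are 15 and 17, so Alice's maximin is 17; column maxima are 23 and 18, so Bob's minimax is 18. These differ, so the equilibrium is in mixed strategies.
Let Alice play a with probability p. Bob is indifferent when 15p + 23(1−p) = 18p + 17(1−p), giving p = 2/3.
Let Bob play I with probability q. Alice is indifferent when 15q + 18(1−q) = 23q + 17(1−q), giving q = 1/9.
The value is 15·(1/9) + (18)·(8/9) = 53/3.

53/3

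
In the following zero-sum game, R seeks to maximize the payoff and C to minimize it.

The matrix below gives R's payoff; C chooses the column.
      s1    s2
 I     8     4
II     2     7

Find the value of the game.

16/3

Row minima are 4 and 2, so R's maximin is 4; column maxima are 8 and 7, so C's minimax is 7. These differ, so the equilibrium is in mixed strategies.
Let R play I with probability p. C is indifferent when 8p + 2(1−p) = 4p + 7(1−p), giving p = 5/9.
Let C play s1 with probability q. R is indifferent when 8q + 4(1−q) = 2q + 7(1−q), giving q = 1/3.
The value is 8·(1/3) + (4)·(2/3) = 16/3.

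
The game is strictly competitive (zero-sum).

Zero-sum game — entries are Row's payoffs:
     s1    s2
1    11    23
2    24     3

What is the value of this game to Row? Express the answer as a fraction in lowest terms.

Row minima are 11 and 3, so Row's maximin is 11; column maxima are 24 and 23, so Column's minimax is 23. These differ, so the equilibrium is in mixed strategies.
Let Row play 1 with probability p. Column is indifferent when 11p + 24(1−p) = 23p + 3(1−p), giving p = 7/11.
Let Column play s1 with probability q. Row is indifferent when 11q + 23(1−q) = 24q + 3(1−q), giving q = 20/33.
The value is 11·(20/33) + (23)·(13/33) = 173/11.

173/11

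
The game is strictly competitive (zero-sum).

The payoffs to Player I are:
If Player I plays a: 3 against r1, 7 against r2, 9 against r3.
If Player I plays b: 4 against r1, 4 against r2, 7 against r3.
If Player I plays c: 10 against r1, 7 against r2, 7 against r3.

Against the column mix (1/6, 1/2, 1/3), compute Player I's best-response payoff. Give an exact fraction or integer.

a: (3)·(1/6) + (7)·(1/2) + (9)·(1/3) = 7.
b: (4)·(1/6) + (4)·(1/2) + (7)·(1/3) = 5.
c: (10)·(1/6) + (7)·(1/2) + (7)·(1/3) = 15/2.
The best pure response is c with expected payoff 15/2.

15/2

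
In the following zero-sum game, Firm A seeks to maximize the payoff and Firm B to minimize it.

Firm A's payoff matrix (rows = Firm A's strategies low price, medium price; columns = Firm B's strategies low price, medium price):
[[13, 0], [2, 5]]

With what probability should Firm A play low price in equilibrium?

3/16

Row minima are 0 and 2, so Firm A's maximin is 2; column maxima are 13 and 5, so Firm B's minimax is 5. These differ, so the equilibrium is in mixed strategies.
Let Firm A play low price with probability p. Firm B is indifferent when 13p + 2(1−p) = 5(1−p), giving p = 3/16.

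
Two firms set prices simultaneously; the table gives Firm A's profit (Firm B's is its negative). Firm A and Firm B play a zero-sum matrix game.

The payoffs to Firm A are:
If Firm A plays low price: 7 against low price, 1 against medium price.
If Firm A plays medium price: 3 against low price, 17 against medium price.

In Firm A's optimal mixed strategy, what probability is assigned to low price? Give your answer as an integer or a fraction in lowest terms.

Row minima are 1 and 3, so Firm A's maximin is 3; column maxima are 7 and 17, so Firm B's minimax is 7. These differ, so the equilibrium is in mixed strategies.
Let Firm A play low price with probability p. Firm B is indifferent when 7p + 3(1−p) = p + 17(1−p), giving p = 7/10.

7/10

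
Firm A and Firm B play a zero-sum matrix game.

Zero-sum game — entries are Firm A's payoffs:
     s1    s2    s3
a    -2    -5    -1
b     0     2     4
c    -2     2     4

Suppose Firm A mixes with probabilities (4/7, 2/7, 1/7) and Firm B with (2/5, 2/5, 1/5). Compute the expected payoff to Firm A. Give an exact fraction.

-8/7

Against (2/5, 2/5, 1/5), each row's expected payoff is a: -3; b: 8/5; c: 4/5.
Taking the (4/7, 2/7, 1/7)-weighted average: (4/7)·(-3) + (2/7)·(8/5) + (1/7)·(4/5) = -8/7.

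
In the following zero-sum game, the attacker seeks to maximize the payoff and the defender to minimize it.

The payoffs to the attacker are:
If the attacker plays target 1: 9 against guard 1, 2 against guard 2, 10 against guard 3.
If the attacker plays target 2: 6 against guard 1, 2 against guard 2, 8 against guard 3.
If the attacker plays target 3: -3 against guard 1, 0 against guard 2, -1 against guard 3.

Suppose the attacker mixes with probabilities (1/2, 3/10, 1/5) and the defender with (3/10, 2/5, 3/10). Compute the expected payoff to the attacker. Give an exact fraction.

Against (3/10, 2/5, 3/10), each row's expected payoff is target 1: 13/2; target 2: 5; target 3: -6/5.
Taking the (1/2, 3/10, 1/5)-weighted average: (1/2)·(13/2) + (3/10)·(5) + (1/5)·(-6/5) = 451/100.

451/100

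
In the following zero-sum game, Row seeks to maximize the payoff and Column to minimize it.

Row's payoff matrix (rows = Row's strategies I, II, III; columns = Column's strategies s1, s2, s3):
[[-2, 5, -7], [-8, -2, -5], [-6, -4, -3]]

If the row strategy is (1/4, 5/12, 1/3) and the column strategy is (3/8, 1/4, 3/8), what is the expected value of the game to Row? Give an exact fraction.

-203/48

Against (3/8, 1/4, 3/8), each row's expected payoff is I: -17/8; II: -43/8; III: -35/8.
Taking the (1/4, 5/12, 1/3)-weighted average: (1/4)·(-17/8) + (5/12)·(-43/8) + (1/3)·(-35/8) = -203/48.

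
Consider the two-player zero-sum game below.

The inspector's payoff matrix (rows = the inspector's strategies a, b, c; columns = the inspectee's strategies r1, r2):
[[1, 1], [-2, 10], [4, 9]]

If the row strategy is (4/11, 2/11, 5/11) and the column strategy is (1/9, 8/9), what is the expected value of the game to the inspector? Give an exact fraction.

Against (1/9, 8/9), each row's expected payoff is a: 1; b: 26/3; c: 76/9.
Taking the (4/11, 2/11, 5/11)-weighted average: (4/11)·(1) + (2/11)·(26/3) + (5/11)·(76/9) = 52/9.

52/9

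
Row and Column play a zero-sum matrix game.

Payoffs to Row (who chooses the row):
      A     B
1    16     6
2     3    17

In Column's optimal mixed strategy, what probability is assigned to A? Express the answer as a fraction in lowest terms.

11/24

Row minima are 6 and 3, so Row's maximin is 6; column maxima are 16 and 17, so Column's minimax is 16. These differ, so the equilibrium is in mixed strategies.
Let Column play A with probability q. Row is indifferent when 16q + 6(1−q) = 3q + 17(1−q), giving q = 11/24.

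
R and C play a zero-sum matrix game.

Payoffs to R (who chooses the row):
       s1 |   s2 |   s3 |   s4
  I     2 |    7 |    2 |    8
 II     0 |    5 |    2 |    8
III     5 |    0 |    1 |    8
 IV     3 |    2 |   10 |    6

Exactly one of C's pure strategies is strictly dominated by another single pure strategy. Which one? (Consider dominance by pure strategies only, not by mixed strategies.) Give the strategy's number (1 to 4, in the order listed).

C prefers columns that give R less. Compare s4 with s1: 2 < 8, 0 < 8, 5 < 8, 3 < 6.
So s1 strictly dominates s4 for C; s4 is strictly dominated.

4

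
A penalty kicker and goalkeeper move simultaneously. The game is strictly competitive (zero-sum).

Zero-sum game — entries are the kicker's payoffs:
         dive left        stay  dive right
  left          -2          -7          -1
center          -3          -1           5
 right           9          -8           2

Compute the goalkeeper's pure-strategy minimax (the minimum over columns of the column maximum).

-1

The worst case (largest entry) in each column is dive left: 9, stay: -1, dive right: 5.
The best (smallest) of these is -1.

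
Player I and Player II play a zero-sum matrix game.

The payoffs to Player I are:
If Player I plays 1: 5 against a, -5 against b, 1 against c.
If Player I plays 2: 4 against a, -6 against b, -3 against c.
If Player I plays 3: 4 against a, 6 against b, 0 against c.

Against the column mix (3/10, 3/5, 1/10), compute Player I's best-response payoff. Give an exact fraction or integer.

1: (5)·(3/10) + (-5)·(3/5) + (1)·(1/10) = -7/5.
2: (4)·(3/10) + (-6)·(3/5) + (-3)·(1/10) = -27/10.
3: (4)·(3/10) + (6)·(3/5) + (0)·(1/10) = 24/5.
The best pure response is 3 with expected payoff 24/5.

24/5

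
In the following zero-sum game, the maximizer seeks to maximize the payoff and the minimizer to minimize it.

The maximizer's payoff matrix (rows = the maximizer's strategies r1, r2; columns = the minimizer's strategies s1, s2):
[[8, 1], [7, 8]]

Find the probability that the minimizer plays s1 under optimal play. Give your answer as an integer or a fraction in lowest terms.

Row minima are 1 and 7, so the maximizer's maximin is 7; column maxima are 8 and 8, so the minimizer's minimax is 8. These differ, so the equilibrium is in mixed strategies.
Let the minimizer play s1 with probability q. The maximizer is indifferent when 8q + (1−q) = 7q + 8(1−q), giving q = 7/8.

7/8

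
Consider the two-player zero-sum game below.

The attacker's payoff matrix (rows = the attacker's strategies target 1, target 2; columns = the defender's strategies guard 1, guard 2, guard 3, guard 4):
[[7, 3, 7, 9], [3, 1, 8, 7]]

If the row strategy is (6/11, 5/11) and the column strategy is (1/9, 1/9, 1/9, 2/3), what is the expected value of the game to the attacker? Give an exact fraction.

232/33

Against (1/9, 1/9, 1/9, 2/3), each row's expected payoff is target 1: 71/9; target 2: 6.
Taking the (6/11, 5/11)-weighted average: (6/11)·(71/9) + (5/11)·(6) = 232/33.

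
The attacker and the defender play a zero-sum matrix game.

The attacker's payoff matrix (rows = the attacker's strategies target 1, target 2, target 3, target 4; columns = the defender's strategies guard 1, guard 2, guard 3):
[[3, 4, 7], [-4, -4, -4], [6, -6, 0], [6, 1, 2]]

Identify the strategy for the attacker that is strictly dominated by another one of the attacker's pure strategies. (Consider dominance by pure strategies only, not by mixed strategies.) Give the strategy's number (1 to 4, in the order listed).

2

Compare target 2 with target 1: 3 > -4, 4 > -4, 7 > -4.
So target 1 strictly dominates target 2 for the attacker; target 2 is strictly dominated.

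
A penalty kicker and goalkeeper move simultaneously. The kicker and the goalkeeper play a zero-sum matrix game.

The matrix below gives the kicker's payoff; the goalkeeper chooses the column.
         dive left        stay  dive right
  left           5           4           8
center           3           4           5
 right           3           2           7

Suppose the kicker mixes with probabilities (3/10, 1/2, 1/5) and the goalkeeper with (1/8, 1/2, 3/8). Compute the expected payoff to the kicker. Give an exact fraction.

369/80

Against (1/8, 1/2, 3/8), each row's expected payoff is left: 45/8; center: 17/4; right: 4.
Taking the (3/10, 1/2, 1/5)-weighted average: (3/10)·(45/8) + (1/2)·(17/4) + (1/5)·(4) = 369/80.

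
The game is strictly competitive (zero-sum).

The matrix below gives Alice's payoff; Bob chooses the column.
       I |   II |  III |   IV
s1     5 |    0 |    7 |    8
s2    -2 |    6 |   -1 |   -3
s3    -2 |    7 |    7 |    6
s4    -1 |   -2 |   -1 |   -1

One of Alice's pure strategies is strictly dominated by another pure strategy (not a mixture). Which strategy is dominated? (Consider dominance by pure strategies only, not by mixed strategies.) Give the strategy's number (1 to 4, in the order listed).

Compare s4 with s1: 5 > -1, 0 > -2, 7 > -1, 8 > -1.
So s1 strictly dominates s4 for Alice; s4 is strictly dominated.

4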